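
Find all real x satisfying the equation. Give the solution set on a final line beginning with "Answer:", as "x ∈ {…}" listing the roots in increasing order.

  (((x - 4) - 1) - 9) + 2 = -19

Step 1. [(((x - 4) - 1) - 9) + 2 = -19] +2 is outermost — subtract 2 both sides. So sub: ((x - 4) - 1) - 9 = -21.
Step 2. [((x - 4) - 1) - 9 = -21] 9 comes off first (add 9) ⇒ sub: (x - 4) - 1 = -12.
Step 3. [(x - 4) - 1 = -12] -1 is outermost — add 1 both sides, so sub: x - 4 = -11.
Step 4. [x - 4 = -11] add 4: x sits inside (… - 4) ⇒ sub: x = -7.

Answer: x ∈ {-7}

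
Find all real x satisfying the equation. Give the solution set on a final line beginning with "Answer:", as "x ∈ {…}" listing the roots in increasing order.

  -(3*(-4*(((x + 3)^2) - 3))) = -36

Step 1. [-(3*(-4*(((x + 3)^2) - 3))) = -36] leading − — multiply by −1. So neg: 3*(-4*(((x + 3)^2) - 3)) = 36.
Step 2. [3*(-4*(((x + 3)^2) - 3)) = 36] leading coefficient 3: divide by 3. So div: -4*(((x + 3)^2) - 3) = 12.
Step 3. [-4*(((x + 3)^2) - 3) = 12] -4 out front; divide by -4 ⇒ div: ((x + 3)^2) - 3 = -3.
Step 4. [((x + 3)^2) - 3 = -3] the outer -3 inverts by adding 3, so sub: (x + 3)^2 = 0.
Step 5. [(x + 3)^2 = 0] 0 ≥ 0, LHS is (·)² — take ±√. So sqrt: x + 3 = 0.
Step 6. [x + 3 = 0] subtract 3: x sits inside (… + 3) ⇒ sub: x = -3.

Answer: x ∈ {-3}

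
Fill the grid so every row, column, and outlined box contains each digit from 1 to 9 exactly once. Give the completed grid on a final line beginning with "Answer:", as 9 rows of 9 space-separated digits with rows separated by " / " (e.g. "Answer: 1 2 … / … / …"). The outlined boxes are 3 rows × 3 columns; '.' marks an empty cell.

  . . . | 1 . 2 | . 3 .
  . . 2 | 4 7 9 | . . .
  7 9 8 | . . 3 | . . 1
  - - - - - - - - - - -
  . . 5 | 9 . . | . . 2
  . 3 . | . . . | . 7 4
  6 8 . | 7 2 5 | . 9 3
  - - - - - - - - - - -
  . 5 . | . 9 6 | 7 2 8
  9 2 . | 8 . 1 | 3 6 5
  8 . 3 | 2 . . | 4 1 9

Step 1. [r5c7∈{1,5,6,8}] row 5 places 5 nowhere but r5c7 ⇒ r5c7=5.
Step 2. [r6c3∈{1,4}] 4 has one home in row 6: r6c3 ⇒ r6c3=4.
Step 3. [r4c1∈{1}] r4c1's peers cover all but 1 ⇒ r4c1=1.
Step 4. [r1c3∈{6}] r1c3 is down to just 6, so r1c3=6.
Step 5. [r3c4∈{5,6}] r3c4 is the only open cell in col 4 admitting 5. So r3c4=5.
Step 6. [r4c8∈{8}] nothing but 8 survives at r4c8. So r4c8=8.
Step 7. [r3c5∈{6}] r3c5 has the single candidate 6, so r3c5=6.
Step 8. [r1c1∈{4,5}] across row 1, 5 lands solely at r1c1 ⇒ r1c1=5.
Step 9. [r2c7∈{6,8}] row 2 places 8 nowhere but r2c7. So r2c7=8.
Step 10. [r5c5∈{1,8}] row 5 places 1 nowhere but r5c5 ⇒ r5c5=1.
Step 11. [r4c5∈{3,4}] row 4 places 3 nowhere but r4c5. So r4c5=3.
Step 12. [r9c2∈{6,7}] r9c2 is the only open cell in row 9 admitting 6 ⇒ r9c2=6.
Step 13. [r5c1∈{2}] nothing but 2 survives at r5c1, so r5c1=2.
Step 14. [r5c3∈{9}] nothing but 9 survives at r5c3. So r5c3=9.
Step 15. [r6c7∈{1}] r6c7 has the single candidate 1, so r6c7=1.
Step 16. [r4c6∈{4}] only 4 remains possible at r4c6. So r4c6=4.
Step 17. [r8c3∈{7}] r8c3 is down to just 7, so r8c3=7.
Step 18. [r1c5∈{8}] nothing but 8 survives at r1c5, so r1c5=8.
Step 19. [r8c5∈{4}] only 4 remains possible at r8c5. So r8c5=4.
Step 20. [r5c4∈{6}] r5c4 has the single candidate 6 ⇒ r5c4=6.
Step 21. [r2c9∈{6}] r2c9 has the single candidate 6 ⇒ r2c9=6.
Step 22. [r9c5∈{5}] r9c5 has the single candidate 5, so r9c5=5.
Step 23. [r1c7∈{9}] r1c7 is down to just 9 ⇒ r1c7=9.
Step 24. [r2c2∈{1}] r2c2 has the single candidate 1 ⇒ r2c2=1.
Step 25. [r7c4∈{3}] r7c4 has the single candidate 3, so r7c4=3.
Step 26. [r4c2∈{7}] r4c2 is down to just 7, so r4c2=7.
Step 27. [r7c1∈{4}] r7c1 has the single candidate 4, so r7c1=4.
Step 28. [r2c8∈{5}] r2c8's peers cover all but 5 ⇒ r2c8=5.
Step 29. [r5c6∈{8}] r5c6 has the single candidate 8. So r5c6=8.
Step 30. [r2c1∈{3}] nothing but 3 survives at r2c1 ⇒ r2c1=3.
Step 31. [r9c6∈{7}] r9c6's peers cover all but 7 ⇒ r9c6=7.
Step 32. [r1c2∈{4}] r1c2 is down to just 4, so r1c2=4.
Step 33. [r3c8∈{4}] r3c8 is down to just 4 ⇒ r3c8=4.
Step 34. [r1c9∈{7}] r1c9 has the single candidate 7 ⇒ r1c9=7.
Step 35. [r7c3∈{1}] r7c3 is down to just 1, so r7c3=1.
Step 36. [r4c7∈{6}] only 6 remains possible at r4c7, so r4c7=6.
Step 37. [r3c7∈{2}] only 2 remains possible at r3c7, so r3c7=2.

Answer: 5 4 6 1 8 2 9 3 7 / 3 1 2 4 7 9 8 5 6 / 7 9 8 5 6 3 2 4 1 / 1 7 5 9 3 4 6 8 2 / 2 3 9 6 1 8 5 7 4 / 6 8 4 7 2 5 1 9 3 / 4 5 1 3 9 6 7 2 8 / 9 2 7 8 4 1 3 6 5 / 8 6 3 2 5 7 4 1 9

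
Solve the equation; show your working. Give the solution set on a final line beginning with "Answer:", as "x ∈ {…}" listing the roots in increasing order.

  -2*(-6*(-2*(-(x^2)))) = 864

Step 1. [-2*(-6*(-2*(-(x^2)))) = 864] -2·(inner) — divide through by -2 ⇒ div: -6*(-2*(-(x^2))) = -432.
Step 2. [-6*(-2*(-(x^2))) = -432] leading coefficient -6: divide by -6 ⇒ div: -2*(-(x^2)) = 72.
Step 3. [-2*(-(x^2)) = 72] leading coefficient -2: divide by -2, so div: -(x^2) = -36.
Step 4. [-(x^2) = -36] flip signs both sides, so neg: x^2 = 36.
Step 5. [x^2 = 36] 36 ≥ 0, LHS is (·)² — take ±√ ⇒ sqrt: x = 6 or -6.

Answer: x ∈ {-6, 6}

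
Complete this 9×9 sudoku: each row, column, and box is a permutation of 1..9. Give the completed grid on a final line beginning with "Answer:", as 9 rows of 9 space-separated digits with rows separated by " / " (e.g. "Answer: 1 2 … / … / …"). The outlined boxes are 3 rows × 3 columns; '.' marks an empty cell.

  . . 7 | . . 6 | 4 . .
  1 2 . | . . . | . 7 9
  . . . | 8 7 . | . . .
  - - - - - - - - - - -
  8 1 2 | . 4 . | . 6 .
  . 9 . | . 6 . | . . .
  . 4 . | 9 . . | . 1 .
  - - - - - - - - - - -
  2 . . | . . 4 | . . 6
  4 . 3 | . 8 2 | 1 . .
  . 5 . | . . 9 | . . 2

Step 1. [r5c3∈{5}] r5c3's peers cover all but 5, so r5c3=5.
Step 2. [r7c3∈{1,8,9}] box 7 places 9 nowhere but r7c3, so r7c3=9.
Step 3. [r1c5∈{1,2,3,5,9}] col 5 places 9 nowhere but r1c5. So r1c5=9.
Step 4. [r1c4∈{1,2,3,5}] 2 has one home in box 2: r1c4 ⇒ r1c4=2.
Step 5. [r3c6∈{1,3,5}] r3c6 is the only open cell in box 2 admitting 1 ⇒ r3c6=1.
Step 6. [r6c3∈{6}] r6c3 is down to just 6 ⇒ r6c3=6.
Step 7. [r5c4∈{1,3,7}] in row 5, 1 fits only at r5c4 ⇒ r5c4=1.
Step 8. [r2c7∈{3,5,6,8}] in row 2, 6 fits only at r2c7 ⇒ r2c7=6.
Step 9. [r5c9∈{3,4,7,8}] r5c9 is the only open cell in col 9 admitting 4, so r5c9=4.
Step 10. [r2c4∈{3,4,5}] in col 4, 4 fits only at r2c4, so r2c4=4.
Step 11. [r7c5∈{1,3,5}] row 7 places 1 nowhere but r7c5, so r7c5=1.
Step 12. [r9c5∈{3}] r9c5 is down to just 3, so r9c5=3.
Step 13. [r4c4∈{3,5,7}] across col 4, 3 lands solely at r4c4, so r4c4=3.
Step 14. [r3c1∈{3,5,6,9}] across row 3, 9 lands solely at r3c1 ⇒ r3c1=9.
Step 15. [r9c1∈{6,7}] 6 has one home in col 1: r9c1, so r9c1=6.
Step 16. [r8c2∈{7}] r8c2 has the single candidate 7. So r8c2=7.
Step 17. [r8c9∈{5}] r8c9's peers cover all but 5 ⇒ r8c9=5.
Step 18. [r3c9∈{3}] r3c9 has the single candidate 3 ⇒ r3c9=3.
Step 19. [r4c9∈{7}] only 7 remains possible at r4c9 ⇒ r4c9=7.
Step 20. [r6c9∈{8}] r6c9 is down to just 8, so r6c9=8.
Step 21. [r1c8∈{5,8}] box 3 places 8 nowhere but r1c8, so r1c8=8.
Step 22. [r4c6∈{5}] nothing but 5 survives at r4c6, so r4c6=5.
Step 23. [r6c7∈{2,3,5}] r6c7 is the only open cell in row 6 admitting 5 ⇒ r6c7=5.
Step 24. [r6c1∈{3,7}] across row 6, 3 lands solely at r6c1. So r6c1=3.
Step 25. [r7c8∈{3}] r7c8 has the single candidate 3. So r7c8=3.
Step 26. [r5c8∈{2}] only 2 remains possible at r5c8, so r5c8=2.
Step 27. [r7c2∈{8}] r7c2 is down to just 8, so r7c2=8.
Step 28. [r7c7∈{7}] r7c7 is down to just 7, so r7c7=7.
Step 29. [r6c6∈{7}] r6c6's peers cover all but 7, so r6c6=7.
Step 30. [r9c4∈{7}] nothing but 7 survives at r9c4. So r9c4=7.
Step 31. [r1c1∈{5}] nothing but 5 survives at r1c1 ⇒ r1c1=5.
Step 32. [r5c6∈{8}] nothing but 8 survives at r5c6 ⇒ r5c6=8.
Step 33. [r3c2∈{6}] r3c2's peers cover all but 6 ⇒ r3c2=6.
Step 34. [r2c3∈{8}] only 8 remains possible at r2c3, so r2c3=8.
Step 35. [r3c7∈{2}] r3c7 is down to just 2 ⇒ r3c7=2.
Step 36. [r3c3∈{4}] r3c3 is down to just 4 ⇒ r3c3=4.
Step 37. [r7c4∈{5}] nothing but 5 survives at r7c4. So r7c4=5.
Step 38. [r9c8∈{4}] only 4 remains possible at r9c8, so r9c8=4.
Step 39. [r5c1∈{7}] r5c1's peers cover all but 7, so r5c1=7.
Step 40. [r9c3∈{1}] r9c3 is down to just 1 ⇒ r9c3=1.
Step 41. [r4c7∈{9}] r4c7's peers cover all but 9 ⇒ r4c7=9.
Step 42. [r2c5∈{5}] nothing but 5 survives at r2c5, so r2c5=5.
Step 43. [r8c4∈{6}] only 6 remains possible at r8c4 ⇒ r8c4=6.
Step 44. [r6c5∈{2}] r6c5 is down to just 2 ⇒ r6c5=2.
Step 45. [r1c9∈{1}] only 1 remains possible at r1c9 ⇒ r1c9=1.
Step 46. [r1c2∈{3}] only 3 remains possible at r1c2. So r1c2=3.
Step 47. [r2c6∈{3}] only 3 remains possible at r2c6 ⇒ r2c6=3.
Step 48. [r9c7∈{8}] r9c7 is down to just 8, so r9c7=8.
Step 49. [r3c8∈{5}] nothing but 5 survives at r3c8, so r3c8=5.
Step 50. [r5c7∈{3}] r5c7 is down to just 3. So r5c7=3.
Step 51. [r8c8∈{9}] r8c8 is down to just 9. So r8c8=9.

Answer: 5 3 7 2 9 6 4 8 1 / 1 2 8 4 5 3 6 7 9 / 9 6 4 8 7 1 2 5 3 / 8 1 2 3 4 5 9 6 7 / 7 9 5 1 6 8 3 2 4 / 3 4 6 9 2 7 5 1 8 / 2 8 9 5 1 4 7 3 6 / 4 7 3 6 8 2 1 9 5 / 6 5 1 7 3 9 8 4 2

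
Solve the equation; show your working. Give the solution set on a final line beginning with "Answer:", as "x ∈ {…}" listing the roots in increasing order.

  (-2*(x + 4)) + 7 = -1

Step 1. [(-2*(x + 4)) + 7 = -1] the outer +7 inverts by subtracting 7. So sub: -2*(x + 4) = -8.
Step 2. [-2*(x + 4) = -8] -2 out front; divide by -2, so div: x + 4 = 4.
Step 3. [x + 4 = 4] 4 comes off first (subtract 4) ⇒ sub: x = 0.

Answer: x ∈ {0}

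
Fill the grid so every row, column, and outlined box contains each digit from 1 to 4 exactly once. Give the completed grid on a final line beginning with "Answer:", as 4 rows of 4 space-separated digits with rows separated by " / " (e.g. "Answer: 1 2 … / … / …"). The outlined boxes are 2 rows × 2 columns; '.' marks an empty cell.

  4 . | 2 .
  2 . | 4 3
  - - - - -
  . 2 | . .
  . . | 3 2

Step 1. [r3c3∈{1}] only 1 remains possible at r3c3, so r3c3=1.
Step 2. [r2c2∈{1}] only 1 remains possible at r2c2. So r2c2=1.
Step 3. [r1c2∈{3}] only 3 remains possible at r1c2 ⇒ r1c2=3.
Step 4. [r3c1∈{3}] only 3 remains possible at r3c1 ⇒ r3c1=3.
Step 5. [r3c4∈{4}] only 4 remains possible at r3c4, so r3c4=4.
Step 6. [r4c2∈{4}] nothing but 4 survives at r4c2, so r4c2=4.
Step 7. [r4c1∈{1}] r4c1 has the single candidate 1. So r4c1=1.
Step 8. [r1c4∈{1}] r1c4 is down to just 1 ⇒ r1c4=1.

Answer: 4 3 2 1 / 2 1 4 3 / 3 2 1 4 / 1 4 3 2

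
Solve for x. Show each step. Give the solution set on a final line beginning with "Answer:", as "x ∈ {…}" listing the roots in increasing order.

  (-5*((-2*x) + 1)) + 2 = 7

Step 1. [(-5*((-2*x) + 1)) + 2 = 7] 2 comes off first (subtract 2) ⇒ sub: -5*((-2*x) + 1) = 5.
Step 2. [-5*((-2*x) + 1) = 5] -5·(inner) — divide through by -5. So div: (-2*x) + 1 = -1.
Step 3. [(-2*x) + 1 = -1] peel the +1: subtract 1 from each side, so sub: -2*x = -2.
Step 4. [-2*x = -2] divide by the outer -2. So div: x = 1.

Answer: x ∈ {1}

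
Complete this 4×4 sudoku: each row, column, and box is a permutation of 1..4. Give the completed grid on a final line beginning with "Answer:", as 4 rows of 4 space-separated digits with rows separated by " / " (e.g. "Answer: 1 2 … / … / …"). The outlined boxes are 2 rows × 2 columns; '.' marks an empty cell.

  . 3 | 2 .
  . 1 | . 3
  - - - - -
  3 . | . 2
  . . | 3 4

Step 1. [r2c1∈{2,4}] across row 2, 2 lands solely at r2c1 ⇒ r2c1=2.
Step 2. [r1c4∈{1}] r1c4's peers cover all but 1. So r1c4=1.
Step 3. [r4c2∈{2}] nothing but 2 survives at r4c2 ⇒ r4c2=2.
Step 4. [r1c1∈{4}] only 4 remains possible at r1c1, so r1c1=4.
Step 5. [r4c1∈{1}] only 1 remains possible at r4c1, so r4c1=1.
Step 6. [r3c2∈{4}] r3c2's peers cover all but 4. So r3c2=4.
Step 7. [r3c3∈{1}] only 1 remains possible at r3c3, so r3c3=1.
Step 8. [r2c3∈{4}] r2c3 is down to just 4 ⇒ r2c3=4.

Answer: 4 3 2 1 / 2 1 4 3 / 3 4 1 2 / 1 2 3 4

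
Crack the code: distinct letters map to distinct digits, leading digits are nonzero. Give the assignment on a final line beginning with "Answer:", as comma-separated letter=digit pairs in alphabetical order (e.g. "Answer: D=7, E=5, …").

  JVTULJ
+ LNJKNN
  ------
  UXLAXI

Step 1. [col 1: J + N ≡ I (mod 10)] several values work for N in column 1 (J + N ≡ I (mod 10), carry-in 0); try N=2. So N=2.
Step 2. [col 1: J + N ≡ I (mod 10)] I=7 is one option consistent with column 1 (J + N ≡ I (mod 10), carry-in 0) — take it. So I=7.
Step 3. [col 1: J + N ≡ I (mod 10)] column 1 reads J+N+carry(0)=I with N=2, I=7; with digits 2,7 already taken and all letters distinct, the only value for J is 5, so J=5.
Step 4. [col 2: L + N ≡ X (mod 10)] column 2 (L + N ≡ X (mod 10), carry-in 0) doesn't pin L yet; pick L=4 and continue. So L=4.
Step 5. [col 2: L + N ≡ X (mod 10)] in column 2 we have L+N≡X with carry-in 0; given L=4, N=2 and digits 2,4,5,7 already taken and all letters distinct, that pins X to 6. So X=6.
Step 6. [col 3: U + K ≡ A (mod 10)] K=1 is one option consistent with column 3 (U + K ≡ A (mod 10), carry-in 0) — take it. So K=1.
Step 7. [col 3: U + K ≡ A (mod 10)] U=9 is one option consistent with column 3 (U + K ≡ A (mod 10), carry-in 0) — take it, so U=9.
Step 8. [col 3: U + K ≡ A (mod 10)] from column 3 (U=9, K=1, carry-in 0, digits 1,2,4,5,6,7,9 already taken and all letters distinct): A must equal 0, so A=0.
Step 9. [col 4: T + J ≡ L (mod 10)] column 4: given J=5, L=4, carry-in 1, and digits 0,1,2,4,5,6,7,9 already taken and all letters distinct, T+J≡L (mod 10) forces T=8. So T=8.
Step 10. [col 5: V + N ≡ X (mod 10)] column 5: given N=2, X=6, carry-in 1, and digits 0,1,2,4,5,6,7,8,9 already taken and all letters distinct, V+N≡X (mod 10) forces V=3 ⇒ V=3.

Answer: A=0, I=7, J=5, K=1, L=4, N=2, T=8, U=9, V=3, X=6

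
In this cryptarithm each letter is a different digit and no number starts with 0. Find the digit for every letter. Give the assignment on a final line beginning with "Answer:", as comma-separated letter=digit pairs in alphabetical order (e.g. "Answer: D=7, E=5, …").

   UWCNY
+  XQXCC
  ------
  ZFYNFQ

Step 1. [Z] Z is the leading digit of a 6-digit sum of two 5-digit numbers; the final carry is exactly 1 ⇒ Z=1.
Step 2. [col 1: Y + C ≡ Q (mod 10)] Y=6 is one option consistent with column 1 (Y + C ≡ Q (mod 10), carry-in 0) — take it ⇒ Y=6.
Step 3. [col 1: Y + C ≡ Q (mod 10)] column 1 (Y + C ≡ Q (mod 10), carry-in 0) doesn't pin C yet; pick C=4 and continue. So C=4.
Step 4. [col 1: Y + C ≡ Q (mod 10)] from column 1 (Y=6, C=4, carry-in 0, digits 1,4,6 already taken and all letters distinct): Q must equal 0, so Q=0.
Step 5. [col 2: N + C ≡ F (mod 10)] no forcing yet in column 2 (carry-in 1); F=7 is free and consistent — try it ⇒ F=7.
Step 6. [col 2: N + C ≡ F (mod 10)] column 2 reads N+C+carry(1)=F with C=4, F=7; with digits 0,1,4,6,7 already taken and all letters distinct, the only value for N is 2, so N=2.
Step 7. [col 3: C + X ≡ N (mod 10)] from column 3 (C=4, N=2, carry-in 0, digits 0,1,2,4,6,7 already taken and all letters distinct): X must equal 8, so X=8.
Step 8. [col 4: W + Q ≡ Y (mod 10)] column 4 reads W+Q+carry(1)=Y with Q=0, Y=6; with digits 0,1,2,4,6,7,8 already taken and all letters distinct, the only value for W is 5, so W=5.
Step 9. [col 5: U + X ≡ F (mod 10)] column 5: given X=8, F=7, carry-in 0, and digits 0,1,2,4,5,6,7,8 already taken and all letters distinct, U+X≡F (mod 10) forces U=9, so U=9.

Answer: C=4, F=7, N=2, Q=0, U=9, W=5, X=8, Y=6, Z=1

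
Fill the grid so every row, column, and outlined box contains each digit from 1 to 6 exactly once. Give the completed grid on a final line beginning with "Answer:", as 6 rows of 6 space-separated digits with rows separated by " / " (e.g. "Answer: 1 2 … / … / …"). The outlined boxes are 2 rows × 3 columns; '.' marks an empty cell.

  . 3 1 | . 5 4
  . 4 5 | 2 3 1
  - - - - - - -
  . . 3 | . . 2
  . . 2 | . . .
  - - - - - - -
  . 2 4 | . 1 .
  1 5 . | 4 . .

Step 1. [r6c6∈{3,6}] across row 6, 3 lands solely at r6c6 ⇒ r6c6=3.
Step 2. [r2c1∈{6}] nothing but 6 survives at r2c1, so r2c1=6.
Step 3. [r4c4∈{1,3,5,6}] across row 4, 3 lands solely at r4c4 ⇒ r4c4=3.
Step 4. [r3c4∈{1,5,6}] in col 4, 1 fits only at r3c4 ⇒ r3c4=1.
Step 5. [r4c6∈{5,6}] across box 4, 5 lands solely at r4c6, so r4c6=5.
Step 6. [r4c1∈{4}] r4c1 is down to just 4, so r4c1=4.
Step 7. [r4c5∈{6}] nothing but 6 survives at r4c5. So r4c5=6.
Step 8. [r5c6∈{6}] r5c6's peers cover all but 6 ⇒ r5c6=6.
Step 9. [r3c5∈{4}] r3c5 is down to just 4, so r3c5=4.
Step 10. [r5c4∈{5}] only 5 remains possible at r5c4 ⇒ r5c4=5.
Step 11. [r3c2∈{6}] nothing but 6 survives at r3c2 ⇒ r3c2=6.
Step 12. [r1c1∈{2}] only 2 remains possible at r1c1, so r1c1=2.
Step 13. [r5c1∈{3}] r5c1 is down to just 3, so r5c1=3.
Step 14. [r6c5∈{2}] r6c5 has the single candidate 2, so r6c5=2.
Step 15. [r3c1∈{5}] nothing but 5 survives at r3c1. So r3c1=5.
Step 16. [r6c3∈{6}] r6c3's peers cover all but 6 ⇒ r6c3=6.
Step 17. [r4c2∈{1}] r4c2 is down to just 1 ⇒ r4c2=1.
Step 18. [r1c4∈{6}] only 6 remains possible at r1c4, so r1c4=6.

Answer: 2 3 1 6 5 4 / 6 4 5 2 3 1 / 5 6 3 1 4 2 / 4 1 2 3 6 5 / 3 2 4 5 1 6 / 1 5 6 4 2 3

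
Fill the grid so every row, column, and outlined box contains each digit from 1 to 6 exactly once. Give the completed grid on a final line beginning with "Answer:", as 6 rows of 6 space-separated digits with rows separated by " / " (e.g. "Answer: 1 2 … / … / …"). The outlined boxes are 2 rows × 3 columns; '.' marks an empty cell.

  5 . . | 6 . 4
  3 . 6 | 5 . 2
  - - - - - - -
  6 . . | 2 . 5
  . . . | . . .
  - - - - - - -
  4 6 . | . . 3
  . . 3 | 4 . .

Step 1. [r2c5∈{1}] nothing but 1 survives at r2c5, so r2c5=1.
Step 2. [r4c4∈{1,3}] 3 has one home in col 4: r4c4, so r4c4=3.
Step 3. [r4c6∈{1,6}] in box 4, 1 fits only at r4c6. So r4c6=1.
Step 4. [r3c5∈{4}] r3c5 is down to just 4 ⇒ r3c5=4.
Step 5. [r3c3∈{1}] r3c3 is down to just 1, so r3c3=1.
Step 6. [r4c1∈{2}] r4c1's peers cover all but 2. So r4c1=2.
Step 7. [r1c2∈{1,2}] row 1 places 1 nowhere but r1c2 ⇒ r1c2=1.
Step 8. [r6c2∈{2,5}] across col 2, 2 lands solely at r6c2 ⇒ r6c2=2.
Step 9. [r4c2∈{4,5}] 5 has one home in col 2: r4c2. So r4c2=5.
Step 10. [r6c5∈{5,6}] across row 6, 5 lands solely at r6c5. So r6c5=5.
Step 11. [r3c2∈{3}] nothing but 3 survives at r3c2 ⇒ r3c2=3.
Step 12. [r5c4∈{1}] r5c4 has the single candidate 1 ⇒ r5c4=1.
Step 13. [r5c5∈{2}] nothing but 2 survives at r5c5, so r5c5=2.
Step 14. [r4c5∈{6}] nothing but 6 survives at r4c5, so r4c5=6.
Step 15. [r1c3∈{2}] r1c3 is down to just 2 ⇒ r1c3=2.
Step 16. [r1c5∈{3}] r1c5 has the single candidate 3. So r1c5=3.
Step 17. [r5c3∈{5}] nothing but 5 survives at r5c3 ⇒ r5c3=5.
Step 18. [r6c6∈{6}] nothing but 6 survives at r6c6, so r6c6=6.
Step 19. [r4c3∈{4}] r4c3 is down to just 4. So r4c3=4.
Step 20. [r2c2∈{4}] r2c2 is down to just 4. So r2c2=4.
Step 21. [r6c1∈{1}] only 1 remains possible at r6c1. So r6c1=1.

Answer: 5 1 2 6 3 4 / 3 4 6 5 1 2 / 6 3 1 2 4 5 / 2 5 4 3 6 1 / 4 6 5 1 2 3 / 1 2 3 4 5 6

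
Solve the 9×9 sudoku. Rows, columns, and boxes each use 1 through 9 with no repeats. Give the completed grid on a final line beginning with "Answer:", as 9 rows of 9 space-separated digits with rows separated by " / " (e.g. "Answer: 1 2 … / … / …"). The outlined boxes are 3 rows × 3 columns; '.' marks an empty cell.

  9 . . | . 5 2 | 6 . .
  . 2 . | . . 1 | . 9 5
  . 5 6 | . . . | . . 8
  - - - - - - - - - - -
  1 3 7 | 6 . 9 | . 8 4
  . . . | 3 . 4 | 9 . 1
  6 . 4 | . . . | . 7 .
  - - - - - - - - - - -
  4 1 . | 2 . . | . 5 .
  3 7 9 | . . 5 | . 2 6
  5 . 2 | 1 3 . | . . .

Step 1. [r7c3∈{8}] r7c3's peers cover all but 8. So r7c3=8.
Step 2. [r3c7∈{1,2,3,4,7}] in row 3, 2 fits only at r3c7. So r3c7=2.
Step 3. [r5c5∈{2,7,8}] row 5 places 7 nowhere but r5c5, so r5c5=7.
Step 4. [r9c8∈{4}] r9c8 is down to just 4. So r9c8=4.
Step 5. [r6c6∈{8}] nothing but 8 survives at r6c6, so r6c6=8.
Step 6. [r2c7∈{3,4,7}] across col 7, 4 lands solely at r2c7, so r2c7=4.
Step 7. [r1c9∈{3,7}] in box 3, 7 fits only at r1c9. So r1c9=7.
Step 8. [r7c5∈{6,9}] 9 has one home in box 8: r7c5 ⇒ r7c5=9.
Step 9. [r3c1∈{7}] r3c1's peers cover all but 7 ⇒ r3c1=7.
Step 10. [r2c1∈{8}] r2c1 is down to just 8 ⇒ r2c1=8.
Step 11. [r8c5∈{4,8}] across col 5, 8 lands solely at r8c5. So r8c5=8.
Step 12. [r3c5∈{4}] nothing but 4 survives at r3c5, so r3c5=4.
Step 13. [r7c6∈{6,7}] across row 7, 6 lands solely at r7c6 ⇒ r7c6=6.
Step 14. [r6c9∈{2,3}] r6c9 is the only open cell in col 9 admitting 2. So r6c9=2.
Step 15. [r3c8∈{1,3}] r3c8 is the only open cell in row 3 admitting 1, so r3c8=1.
Step 16. [r7c7∈{3,7}] across row 7, 7 lands solely at r7c7. So r7c7=7.
Step 17. [r6c7∈{3,5}] across row 6, 3 lands solely at r6c7. So r6c7=3.
Step 18. [r2c3∈{3}] r2c3 is down to just 3, so r2c3=3.
Step 19. [r9c7∈{8}] nothing but 8 survives at r9c7, so r9c7=8.
Step 20. [r8c7∈{1}] only 1 remains possible at r8c7, so r8c7=1.
Step 21. [r2c4∈{7}] nothing but 7 survives at r2c4, so r2c4=7.
Step 22. [r8c4∈{4}] only 4 remains possible at r8c4. So r8c4=4.
Step 23. [r1c3∈{1}] nothing but 1 survives at r1c3, so r1c3=1.
Step 24. [r1c2∈{4}] only 4 remains possible at r1c2, so r1c2=4.
Step 25. [r3c6∈{3}] only 3 remains possible at r3c6. So r3c6=3.
Step 26. [r9c6∈{7}] r9c6's peers cover all but 7 ⇒ r9c6=7.
Step 27. [r4c7∈{5}] nothing but 5 survives at r4c7, so r4c7=5.
Step 28. [r4c5∈{2}] only 2 remains possible at r4c5 ⇒ r4c5=2.
Step 29. [r5c3∈{5}] nothing but 5 survives at r5c3, so r5c3=5.
Step 30. [r6c4∈{5}] r6c4's peers cover all but 5, so r6c4=5.
Step 31. [r3c4∈{9}] r3c4's peers cover all but 9 ⇒ r3c4=9.
Step 32. [r7c9∈{3}] nothing but 3 survives at r7c9. So r7c9=3.
Step 33. [r1c4∈{8}] only 8 remains possible at r1c4, so r1c4=8.
Step 34. [r1c8∈{3}] r1c8's peers cover all but 3 ⇒ r1c8=3.
Step 35. [r2c5∈{6}] r2c5's peers cover all but 6 ⇒ r2c5=6.
Step 36. [r9c9∈{9}] only 9 remains possible at r9c9 ⇒ r9c9=9.
Step 37. [r5c2∈{8}] only 8 remains possible at r5c2. So r5c2=8.
Step 38. [r6c2∈{9}] r6c2 is down to just 9. So r6c2=9.
Step 39. [r5c8∈{6}] only 6 remains possible at r5c8, so r5c8=6.
Step 40. [r5c1∈{2}] r5c1's peers cover all but 2. So r5c1=2.
Step 41. [r9c2∈{6}] r9c2 has the single candidate 6 ⇒ r9c2=6.
Step 42. [r6c5∈{1}] r6c5 is down to just 1, so r6c5=1.

Answer: 9 4 1 8 5 2 6 3 7 / 8 2 3 7 6 1 4 9 5 / 7 5 6 9 4 3 2 1 8 / 1 3 7 6 2 9 5 8 4 / 2 8 5 3 7 4 9 6 1 / 6 9 4 5 1 8 3 7 2 / 4 1 8 2 9 6 7 5 3 / 3 7 9 4 8 5 1 2 6 / 5 6 2 1 3 7 8 4 9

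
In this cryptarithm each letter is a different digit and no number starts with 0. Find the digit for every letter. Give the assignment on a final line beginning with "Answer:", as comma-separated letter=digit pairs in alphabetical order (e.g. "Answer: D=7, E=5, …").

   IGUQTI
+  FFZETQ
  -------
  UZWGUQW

Step 1. [U] the sum has 7 digits but both addends have 6; that extra leading digit U is the final carry, namely 1 ⇒ U=1.
Step 2. [col 1: I + Q ≡ W (mod 10)] column 1 (I + Q ≡ W (mod 10), carry-in 0) doesn't pin I yet; pick I=3 and continue ⇒ I=3.
Step 3. [col 1: I + Q ≡ W (mod 10)] no forcing yet in column 1 (carry-in 0); Q=6 is free and consistent — try it ⇒ Q=6.
Step 4. [col 1: I + Q ≡ W (mod 10)] from column 1 (I=3, Q=6, carry-in 0, digits 1,3,6 already taken and all letters distinct): W must equal 9, so W=9.
Step 5. [col 2: T + T ≡ Q (mod 10)] column 2 reads T+T+carry(0)=Q with Q=6; with digits 1,3,6,9 already taken and all letters distinct, the only value for T is 8. So T=8.
Step 6. [col 3: Q + E ≡ U (mod 10)] in column 3 we have Q+E≡U with carry-in 1; given Q=6, U=1 and digits 1,3,6,8,9 already taken and all letters distinct, that pins E to 4, so E=4.
Step 7. [col 4: U + Z ≡ G (mod 10)] Z=0 is one option consistent with column 4 (U + Z ≡ G (mod 10), carry-in 1) — take it ⇒ Z=0.
Step 8. [col 4: U + Z ≡ G (mod 10)] in column 4 we have U+Z≡G with carry-in 1; given U=1, Z=0 and digits 0,1,3,4,6,8,9 already taken and all letters distinct, that pins G to 2. So G=2.
Step 9. [col 5: G + F ≡ W (mod 10)] column 5 reads G+F+carry(0)=W with G=2, W=9; with digits 0,1,2,3,4,6,8,9 already taken and all letters distinct, the only value for F is 7, so F=7.

Answer: E=4, F=7, G=2, I=3, Q=6, T=8, U=1, W=9, Z=0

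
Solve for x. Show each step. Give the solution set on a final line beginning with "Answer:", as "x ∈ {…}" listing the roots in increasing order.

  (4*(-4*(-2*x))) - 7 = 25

Step 1. [(4*(-4*(-2*x))) - 7 = 25] the outer -7 inverts by adding 7, so sub: 4*(-4*(-2*x)) = 32.
Step 2. [4*(-4*(-2*x)) = 32] LHS = 4·(…); ÷4 both sides ⇒ div: -4*(-2*x) = 8.
Step 3. [-4*(-2*x) = 8] divide by the outer -4 ⇒ div: -2*x = -2.
Step 4. [-2*x = -2] divide by the outer -2, so div: x = 1.

Answer: x ∈ {1}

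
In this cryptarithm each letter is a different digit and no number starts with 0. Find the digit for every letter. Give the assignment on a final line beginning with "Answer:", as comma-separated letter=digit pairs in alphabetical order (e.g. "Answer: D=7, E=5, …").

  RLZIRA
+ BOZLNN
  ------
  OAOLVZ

Step 1. [col 1: A + N ≡ Z (mod 10)] no forcing yet in column 1 (carry-in 0); Z=8 is free and consistent — try it ⇒ Z=8.
Step 2. [col 1: A + N ≡ Z (mod 10)] N=7 is one option consistent with column 1 (A + N ≡ Z (mod 10), carry-in 0) — take it, so N=7.
Step 3. [col 1: A + N ≡ Z (mod 10)] column 1 reads A+N+carry(0)=Z with N=7, Z=8; with digits 7,8 already taken and all letters distinct, the only value for A is 1 ⇒ A=1.
Step 4. [col 2: R + N ≡ V (mod 10)] V=9 is one option consistent with column 2 (R + N ≡ V (mod 10), carry-in 0) — take it. So V=9.
Step 5. [col 2: R + N ≡ V (mod 10)] column 2 reads R+N+carry(0)=V with N=7, V=9; with digits 1,7,8,9 already taken and all letters distinct, the only value for R is 2, so R=2.
Step 6. [col 3: I + L ≡ L (mod 10)] column 3 reads I+L+carry(0)=L with nothing yet; with digits 1,2,7,8,9 already taken and all letters distinct, the only value for I is 0, so I=0.
Step 7. [col 3: I + L ≡ L (mod 10)] column 3 (I + L ≡ L (mod 10), carry-in 0) doesn't pin L yet; pick L=4 and continue, so L=4.
Step 8. [col 4: Z + Z ≡ O (mod 10)] in column 4 we have Z+Z≡O with carry-in 0; given Z=8 and digits 0,1,2,4,7,8,9 already taken and all letters distinct, that pins O to 6 ⇒ O=6.
Step 9. [col 6: R + B ≡ O (mod 10)] column 6 reads R+B+carry(1)=O with R=2, O=6; with digits 0,1,2,4,6,7,8,9 already taken and all letters distinct, the only value for B is 3 ⇒ B=3.

Answer: A=1, B=3, I=0, L=4, N=7, O=6, R=2, V=9, Z=8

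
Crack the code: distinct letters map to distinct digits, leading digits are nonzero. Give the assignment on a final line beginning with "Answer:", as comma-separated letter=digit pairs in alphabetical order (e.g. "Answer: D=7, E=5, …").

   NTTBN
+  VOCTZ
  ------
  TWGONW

Step 1. [col 1: N + Z ≡ W (mod 10)] N=5 is one option consistent with column 1 (N + Z ≡ W (mod 10), carry-in 0) — take it ⇒ N=5.
Step 2. [col 1: N + Z ≡ W (mod 10)] no forcing yet in column 1 (carry-in 0); W=2 is free and consistent — try it ⇒ W=2.
Step 3. [col 1: N + Z ≡ W (mod 10)] in column 1 we have N+Z≡W with carry-in 0; given N=5, W=2 and digits 2,5 already taken and all letters distinct, that pins Z to 7 ⇒ Z=7.
Step 4. [col 2: B + T ≡ N (mod 10)] no forcing yet in column 2 (carry-in 1); B=3 is free and consistent — try it ⇒ B=3.
Step 5. [col 2: B + T ≡ N (mod 10)] column 2: given B=3, N=5, carry-in 1, and digits 2,3,5,7 already taken and all letters distinct, B+T≡N (mod 10) forces T=1 ⇒ T=1.
Step 6. [col 3: T + C ≡ O (mod 10)] O=9 is one option consistent with column 3 (T + C ≡ O (mod 10), carry-in 0) — take it ⇒ O=9.
Step 7. [col 3: T + C ≡ O (mod 10)] column 3 reads T+C+carry(0)=O with T=1, O=9; with digits 1,2,3,5,7,9 already taken and all letters distinct, the only value for C is 8. So C=8.
Step 8. [col 4: T + O ≡ G (mod 10)] in column 4 we have T+O≡G with carry-in 0; given T=1, O=9 and digits 1,2,3,5,7,8,9 already taken and all letters distinct, that pins G to 0, so G=0.
Step 9. [col 5: N + V ≡ W (mod 10)] in column 5 we have N+V≡W with carry-in 1; given N=5, W=2 and digits 0,1,2,3,5,7,8,9 already taken and all letters distinct, that pins V to 6, so V=6.

Answer: B=3, C=8, G=0, N=5, O=9, T=1, V=6, W=2, Z=7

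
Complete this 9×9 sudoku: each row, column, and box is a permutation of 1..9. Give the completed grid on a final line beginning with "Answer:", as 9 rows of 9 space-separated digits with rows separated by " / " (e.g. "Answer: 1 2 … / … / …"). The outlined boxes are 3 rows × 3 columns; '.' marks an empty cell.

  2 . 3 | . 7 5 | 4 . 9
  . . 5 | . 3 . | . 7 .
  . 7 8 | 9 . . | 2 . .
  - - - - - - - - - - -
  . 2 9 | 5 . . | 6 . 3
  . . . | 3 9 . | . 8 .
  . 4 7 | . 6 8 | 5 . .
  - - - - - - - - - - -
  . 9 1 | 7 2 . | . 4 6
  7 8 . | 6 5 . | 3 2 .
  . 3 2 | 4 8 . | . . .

Step 1. [r4c8∈{1}] nothing but 1 survives at r4c8 ⇒ r4c8=1.
Step 2. [r3c5∈{1,4}] col 5 places 1 nowhere but r3c5, so r3c5=1.
Step 3. [r9c1∈{5,6}] across row 9, 6 lands solely at r9c1. So r9c1=6.
Step 4. [r1c2∈{1,6}] in row 1, 1 fits only at r1c2 ⇒ r1c2=1.
Step 5. [r8c9∈{1}] r8c9 has the single candidate 1. So r8c9=1.
Step 6. [r9c7∈{7,9}] across col 7, 9 lands solely at r9c7. So r9c7=9.
Step 7. [r6c4∈{1,2}] across col 4, 1 lands solely at r6c4. So r6c4=1.
Step 8. [r5c6∈{2,4,7}] 2 has one home in box 5: r5c6 ⇒ r5c6=2.
Step 9. [r3c8∈{3,5,6}] 3 has one home in row 3: r3c8, so r3c8=3.
Step 10. [r2c9∈{8}] only 8 remains possible at r2c9, so r2c9=8.
Step 11. [r3c1∈{4}] r3c1's peers cover all but 4 ⇒ r3c1=4.
Step 12. [r2c2∈{6}] r2c2 is down to just 6, so r2c2=6.
Step 13. [r9c9∈{5,7}] across row 9, 7 lands solely at r9c9 ⇒ r9c9=7.
Step 14. [r5c2∈{5}] r5c2 is down to just 5, so r5c2=5.
Step 15. [r4c6∈{4,7}] in row 4, 7 fits only at r4c6, so r4c6=7.
Step 16. [r2c1∈{9}] r2c1 has the single candidate 9 ⇒ r2c1=9.
Step 17. [r4c1∈{8}] r4c1's peers cover all but 8 ⇒ r4c1=8.
Step 18. [r7c6∈{3}] r7c6's peers cover all but 3 ⇒ r7c6=3.
Step 19. [r2c4∈{2}] r2c4 is down to just 2, so r2c4=2.
Step 20. [r3c9∈{5}] nothing but 5 survives at r3c9. So r3c9=5.
Step 21. [r9c6∈{1}] r9c6 is down to just 1, so r9c6=1.
Step 22. [r5c7∈{7}] r5c7 has the single candidate 7, so r5c7=7.
Step 23. [r6c1∈{3}] nothing but 3 survives at r6c1, so r6c1=3.
Step 24. [r9c8∈{5}] only 5 remains possible at r9c8 ⇒ r9c8=5.
Step 25. [r5c9∈{4}] r5c9 has the single candidate 4. So r5c9=4.
Step 26. [r1c4∈{8}] only 8 remains possible at r1c4. So r1c4=8.
Step 27. [r5c3∈{6}] nothing but 6 survives at r5c3, so r5c3=6.
Step 28. [r2c7∈{1}] r2c7 has the single candidate 1. So r2c7=1.
Step 29. [r8c3∈{4}] only 4 remains possible at r8c3, so r8c3=4.
Step 30. [r5c1∈{1}] nothing but 1 survives at r5c1 ⇒ r5c1=1.
Step 31. [r1c8∈{6}] nothing but 6 survives at r1c8 ⇒ r1c8=6.
Step 32. [r4c5∈{4}] r4c5 is down to just 4. So r4c5=4.
Step 33. [r7c7∈{8}] only 8 remains possible at r7c7. So r7c7=8.
Step 34. [r8c6∈{9}] r8c6 is down to just 9, so r8c6=9.
Step 35. [r7c1∈{5}] only 5 remains possible at r7c1 ⇒ r7c1=5.
Step 36. [r6c8∈{9}] r6c8 is down to just 9. So r6c8=9.
Step 37. [r6c9∈{2}] nothing but 2 survives at r6c9, so r6c9=2.
Step 38. [r2c6∈{4}] r2c6 has the single candidate 4. So r2c6=4.
Step 39. [r3c6∈{6}] r3c6's peers cover all but 6, so r3c6=6.

Answer: 2 1 3 8 7 5 4 6 9 / 9 6 5 2 3 4 1 7 8 / 4 7 8 9 1 6 2 3 5 / 8 2 9 5 4 7 6 1 3 / 1 5 6 3 9 2 7 8 4 / 3 4 7 1 6 8 5 9 2 / 5 9 1 7 2 3 8 4 6 / 7 8 4 6 5 9 3 2 1 / 6 3 2 4 8 1 9 5 7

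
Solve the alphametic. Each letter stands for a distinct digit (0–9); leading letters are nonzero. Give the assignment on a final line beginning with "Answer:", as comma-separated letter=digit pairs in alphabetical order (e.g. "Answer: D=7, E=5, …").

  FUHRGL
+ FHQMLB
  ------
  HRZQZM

Step 1. [col 1: L + B ≡ M (mod 10)] several values work for L in column 1 (L + B ≡ M (mod 10), carry-in 0); try L=1, so L=1.
Step 2. [col 1: L + B ≡ M (mod 10)] column 1 (L + B ≡ M (mod 10), carry-in 0) doesn't pin B yet; pick B=4 and continue, so B=4.
Step 3. [col 1: L + B ≡ M (mod 10)] in column 1 we have L+B≡M with carry-in 0; given L=1, B=4 and digits 1,4 already taken and all letters distinct, that pins M to 5. So M=5.
Step 4. [col 2: G + L ≡ Z (mod 10)] column 2 (G + L ≡ Z (mod 10), carry-in 0) doesn't pin Z yet; pick Z=0 and continue, so Z=0.
Step 5. [col 2: G + L ≡ Z (mod 10)] from column 2 (L=1, Z=0, carry-in 0, digits 0,1,4,5 already taken and all letters distinct): G must equal 9, so G=9.
Step 6. [col 3: R + M ≡ Q (mod 10)] no forcing yet in column 3 (carry-in 1); Q=2 is free and consistent — try it ⇒ Q=2.
Step 7. [col 3: R + M ≡ Q (mod 10)] from column 3 (M=5, Q=2, carry-in 1, digits 0,1,2,4,5,9 already taken and all letters distinct): R must equal 6 ⇒ R=6.
Step 8. [col 4: H + Q ≡ Z (mod 10)] in column 4 we have H+Q≡Z with carry-in 1; given Q=2, Z=0 and digits 0,1,2,4,5,6,9 already taken and all letters distinct, that pins H to 7 ⇒ H=7.
Step 9. [col 5: U + H ≡ R (mod 10)] in column 5 we have U+H≡R with carry-in 1; given H=7, R=6 and digits 0,1,2,4,5,6,7,9 already taken and all letters distinct, that pins U to 8. So U=8.
Step 10. [col 6: F + F ≡ H (mod 10)] column 6 reads F+F+carry(1)=H with H=7; with digits 0,1,2,4,5,6,7,8,9 already taken and all letters distinct, the only value for F is 3. So F=3.

Answer: B=4, F=3, G=9, H=7, L=1, M=5, Q=2, R=6, U=8, Z=0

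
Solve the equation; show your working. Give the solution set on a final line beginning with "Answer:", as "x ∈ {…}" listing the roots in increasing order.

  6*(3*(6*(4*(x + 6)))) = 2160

Step 1. [6*(3*(6*(4*(x + 6)))) = 2160] leading coefficient 6: divide by 6 ⇒ div: 3*(6*(4*(x + 6))) = 360.
Step 2. [3*(6*(4*(x + 6))) = 360] divide by the outer 3. So div: 6*(4*(x + 6)) = 120.
Step 3. [6*(4*(x + 6)) = 120] leading coefficient 6: divide by 6, so div: 4*(x + 6) = 20.
Step 4. [4*(x + 6) = 20] divide by the outer 4, so div: x + 6 = 5.
Step 5. [x + 6 = 5] the outer +6 inverts by subtracting 6. So sub: x = -1.

Answer: x ∈ {-1}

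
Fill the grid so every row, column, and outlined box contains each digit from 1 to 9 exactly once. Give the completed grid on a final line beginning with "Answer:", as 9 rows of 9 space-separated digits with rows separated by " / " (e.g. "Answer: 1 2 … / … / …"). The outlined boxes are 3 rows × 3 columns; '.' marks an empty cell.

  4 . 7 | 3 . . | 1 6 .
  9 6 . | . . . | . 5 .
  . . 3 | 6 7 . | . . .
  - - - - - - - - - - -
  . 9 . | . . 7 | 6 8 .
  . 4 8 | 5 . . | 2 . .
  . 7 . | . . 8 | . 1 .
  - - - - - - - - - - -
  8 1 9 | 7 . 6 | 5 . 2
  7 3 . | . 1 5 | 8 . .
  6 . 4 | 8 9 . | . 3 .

Step 1. [r5c6∈{1,3,9}] in col 6, 3 fits only at r5c6 ⇒ r5c6=3.
Step 2. [r9c6∈{2}] r9c6's peers cover all but 2, so r9c6=2.
Step 3. [r8c4∈{4}] nothing but 4 survives at r8c4. So r8c4=4.
Step 4. [r4c4∈{1,2}] r4c4 is the only open cell in box 5 admitting 1 ⇒ r4c4=1.
Step 5. [r2c4∈{2}] r2c4's peers cover all but 2 ⇒ r2c4=2.
Step 6. [r1c2∈{2,5,8}] r1c2 is the only open cell in row 1 admitting 2, so r1c2=2.
Step 7. [r8c8∈{9}] r8c8's peers cover all but 9, so r8c8=9.
Step 8. [r5c9∈{7,9}] r5c9 is the only open cell in row 5 admitting 9, so r5c9=9.
Step 9. [r1c9∈{8}] nothing but 8 survives at r1c9. So r1c9=8.
Step 10. [r3c9∈{4}] r3c9's peers cover all but 4 ⇒ r3c9=4.
Step 11. [r6c3∈{2,5,6}] in col 3, 6 fits only at r6c3, so r6c3=6.
Step 12. [r4c3∈{2,5}] 5 has one home in col 3: r4c3. So r4c3=5.
Step 13. [r4c9∈{3}] r4c9's peers cover all but 3 ⇒ r4c9=3.
Step 14. [r4c5∈{2,4}] row 4 places 4 nowhere but r4c5, so r4c5=4.
Step 15. [r2c3∈{1}] r2c3 has the single candidate 1 ⇒ r2c3=1.
Step 16. [r9c7∈{7}] r9c7 is down to just 7 ⇒ r9c7=7.
Step 17. [r3c2∈{5,8}] 8 has one home in row 3: r3c2, so r3c2=8.
Step 18. [r1c6∈{9}] r1c6's peers cover all but 9, so r1c6=9.
Step 19. [r6c5∈{2}] r6c5 is down to just 2. So r6c5=2.
Step 20. [r7c8∈{4}] r7c8 has the single candidate 4. So r7c8=4.
Step 21. [r6c1∈{3}] r6c1 has the single candidate 3, so r6c1=3.
Step 22. [r1c5∈{5}] r1c5's peers cover all but 5, so r1c5=5.
Step 23. [r2c9∈{7}] r2c9 has the single candidate 7, so r2c9=7.
Step 24. [r3c7∈{9}] r3c7 is down to just 9 ⇒ r3c7=9.
Step 25. [r8c3∈{2}] only 2 remains possible at r8c3, so r8c3=2.
Step 26. [r7c5∈{3}] only 3 remains possible at r7c5. So r7c5=3.
Step 27. [r2c7∈{3}] r2c7's peers cover all but 3 ⇒ r2c7=3.
Step 28. [r3c6∈{1}] r3c6 is down to just 1, so r3c6=1.
Step 29. [r4c1∈{2}] only 2 remains possible at r4c1. So r4c1=2.
Step 30. [r5c1∈{1}] r5c1 is down to just 1. So r5c1=1.
Step 31. [r3c8∈{2}] only 2 remains possible at r3c8 ⇒ r3c8=2.
Step 32. [r9c2∈{5}] only 5 remains possible at r9c2. So r9c2=5.
Step 33. [r5c5∈{6}] nothing but 6 survives at r5c5, so r5c5=6.
Step 34. [r3c1∈{5}] r3c1's peers cover all but 5. So r3c1=5.
Step 35. [r8c9∈{6}] nothing but 6 survives at r8c9, so r8c9=6.
Step 36. [r6c4∈{9}] r6c4's peers cover all but 9 ⇒ r6c4=9.
Step 37. [r2c6∈{4}] r2c6 is down to just 4. So r2c6=4.
Step 38. [r6c7∈{4}] r6c7 is down to just 4 ⇒ r6c7=4.
Step 39. [r6c9∈{5}] r6c9 is down to just 5. So r6c9=5.
Step 40. [r2c5∈{8}] r2c5 is down to just 8. So r2c5=8.
Step 41. [r9c9∈{1}] r9c9 is down to just 1, so r9c9=1.
Step 42. [r5c8∈{7}] r5c8 is down to just 7. So r5c8=7.

Answer: 4 2 7 3 5 9 1 6 8 / 9 6 1 2 8 4 3 5 7 / 5 8 3 6 7 1 9 2 4 / 2 9 5 1 4 7 6 8 3 / 1 4 8 5 6 3 2 7 9 / 3 7 6 9 2 8 4 1 5 / 8 1 9 7 3 6 5 4 2 / 7 3 2 4 1 5 8 9 6 / 6 5 4 8 9 2 7 3 1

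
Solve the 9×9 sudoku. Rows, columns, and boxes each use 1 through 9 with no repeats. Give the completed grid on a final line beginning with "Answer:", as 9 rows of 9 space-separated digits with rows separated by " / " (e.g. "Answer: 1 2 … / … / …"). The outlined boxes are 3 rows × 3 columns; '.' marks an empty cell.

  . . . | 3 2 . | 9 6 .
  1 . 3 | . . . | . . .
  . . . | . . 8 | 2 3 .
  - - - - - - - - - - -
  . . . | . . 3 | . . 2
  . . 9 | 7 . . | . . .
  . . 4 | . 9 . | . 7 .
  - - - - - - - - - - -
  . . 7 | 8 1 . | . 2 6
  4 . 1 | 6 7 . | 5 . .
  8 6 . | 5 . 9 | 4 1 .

Step 1. [r2c2∈{2,4,5,7,8,9}] in row 2, 2 fits only at r2c2 ⇒ r2c2=2.
Step 2. [r7c7∈{3}] r7c7's peers cover all but 3, so r7c7=3.
Step 3. [r2c7∈{7,8}] r2c7 is the only open cell in col 7 admitting 7. So r2c7=7.
Step 4. [r1c6∈{1,4,5,7}] col 6 places 7 nowhere but r1c6, so r1c6=7.
Step 5. [r1c1∈{5}] r1c1's peers cover all but 5, so r1c1=5.
Step 6. [r4c3∈{5,6,8}] r4c3 is the only open cell in col 3 admitting 5 ⇒ r4c3=5.
Step 7. [r3c4∈{1,4,9}] box 2 places 1 nowhere but r3c4. So r3c4=1.
Step 8. [r4c4∈{4}] only 4 remains possible at r4c4 ⇒ r4c4=4.
Step 9. [r1c9∈{1,4,8}] r1c9 is the only open cell in row 1 admitting 1, so r1c9=1.
Step 10. [r6c4∈{2}] r6c4's peers cover all but 2, so r6c4=2.
Step 11. [r7c1∈{9}] only 9 remains possible at r7c1. So r7c1=9.
Step 12. [r3c3∈{6}] r3c3's peers cover all but 6. So r3c3=6.
Step 13. [r1c2∈{4,8}] r1c2 is the only open cell in row 1 admitting 4 ⇒ r1c2=4.
Step 14. [r4c8∈{8,9}] row 4 places 9 nowhere but r4c8. So r4c8=9.
Step 15. [r8c8∈{8}] r8c8 has the single candidate 8 ⇒ r8c8=8.
Step 16. [r2c9∈{4,5,8}] row 2 places 8 nowhere but r2c9, so r2c9=8.
Step 17. [r5c1∈{2,3,6}] 2 has one home in row 5: r5c1 ⇒ r5c1=2.
Step 18. [r6c1∈{3,6}] col 1 places 3 nowhere but r6c1, so r6c1=3.
Step 19. [r6c9∈{5}] r6c9's peers cover all but 5 ⇒ r6c9=5.
Step 20. [r3c5∈{4,5}] row 3 places 5 nowhere but r3c5, so r3c5=5.
Step 21. [r2c5∈{4,6}] across col 5, 4 lands solely at r2c5 ⇒ r2c5=4.
Step 22. [r4c1∈{6,7}] in col 1, 6 fits only at r4c1 ⇒ r4c1=6.
Step 23. [r5c5∈{6,8}] col 5 places 6 nowhere but r5c5 ⇒ r5c5=6.
Step 24. [r4c2∈{1,7,8}] 7 has one home in row 4: r4c2, so r4c2=7.
Step 25. [r6c6∈{1}] r6c6's peers cover all but 1, so r6c6=1.
Step 26. [r5c2∈{1,8}] r5c2 is the only open cell in col 2 admitting 1. So r5c2=1.
Step 27. [r5c7∈{8}] nothing but 8 survives at r5c7, so r5c7=8.
Step 28. [r3c9∈{4}] only 4 remains possible at r3c9 ⇒ r3c9=4.
Step 29. [r3c2∈{9}] r3c2's peers cover all but 9, so r3c2=9.
Step 30. [r2c6∈{6}] nothing but 6 survives at r2c6. So r2c6=6.
Step 31. [r3c1∈{7}] r3c1 is down to just 7. So r3c1=7.
Step 32. [r5c9∈{3}] r5c9's peers cover all but 3. So r5c9=3.
Step 33. [r8c2∈{3}] r8c2 has the single candidate 3. So r8c2=3.
Step 34. [r9c9∈{7}] r9c9's peers cover all but 7 ⇒ r9c9=7.
Step 35. [r8c6∈{2}] r8c6's peers cover all but 2. So r8c6=2.
Step 36. [r8c9∈{9}] r8c9's peers cover all but 9, so r8c9=9.
Step 37. [r9c5∈{3}] r9c5 is down to just 3, so r9c5=3.
Step 38. [r2c4∈{9}] r2c4 has the single candidate 9, so r2c4=9.
Step 39. [r7c2∈{5}] r7c2 is down to just 5 ⇒ r7c2=5.
Step 40. [r5c8∈{4}] r5c8's peers cover all but 4, so r5c8=4.
Step 41. [r7c6∈{4}] nothing but 4 survives at r7c6 ⇒ r7c6=4.
Step 42. [r9c3∈{2}] only 2 remains possible at r9c3 ⇒ r9c3=2.
Step 43. [r6c7∈{6}] r6c7 has the single candidate 6. So r6c7=6.
Step 44. [r4c5∈{8}] r4c5 has the single candidate 8 ⇒ r4c5=8.
Step 45. [r6c2∈{8}] only 8 remains possible at r6c2, so r6c2=8.
Step 46. [r2c8∈{5}] r2c8 is down to just 5, so r2c8=5.
Step 47. [r5c6∈{5}] r5c6 has the single candidate 5. So r5c6=5.
Step 48. [r4c7∈{1}] nothing but 1 survives at r4c7 ⇒ r4c7=1.
Step 49. [r1c3∈{8}] only 8 remains possible at r1c3. So r1c3=8.

Answer: 5 4 8 3 2 7 9 6 1 / 1 2 3 9 4 6 7 5 8 / 7 9 6 1 5 8 2 3 4 / 6 7 5 4 8 3 1 9 2 / 2 1 9 7 6 5 8 4 3 / 3 8 4 2 9 1 6 7 5 / 9 5 7 8 1 4 3 2 6 / 4 3 1 6 7 2 5 8 9 / 8 6 2 5 3 9 4 1 7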